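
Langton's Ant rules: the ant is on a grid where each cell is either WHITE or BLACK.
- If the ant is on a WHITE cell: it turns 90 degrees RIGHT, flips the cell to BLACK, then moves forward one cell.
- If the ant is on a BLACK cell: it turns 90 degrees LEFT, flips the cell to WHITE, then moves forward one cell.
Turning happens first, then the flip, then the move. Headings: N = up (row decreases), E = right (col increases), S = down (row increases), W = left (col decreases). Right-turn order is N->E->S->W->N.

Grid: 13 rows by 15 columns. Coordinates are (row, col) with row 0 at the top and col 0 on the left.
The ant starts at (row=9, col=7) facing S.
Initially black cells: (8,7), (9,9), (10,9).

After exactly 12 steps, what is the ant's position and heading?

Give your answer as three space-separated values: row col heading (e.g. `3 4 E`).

Answer: 7 7 S

Derivation:
Step 1: on WHITE (9,7): turn R to W, flip to black, move to (9,6). |black|=4
Step 2: on WHITE (9,6): turn R to N, flip to black, move to (8,6). |black|=5
Step 3: on WHITE (8,6): turn R to E, flip to black, move to (8,7). |black|=6
Step 4: on BLACK (8,7): turn L to N, flip to white, move to (7,7). |black|=5
Step 5: on WHITE (7,7): turn R to E, flip to black, move to (7,8). |black|=6
Step 6: on WHITE (7,8): turn R to S, flip to black, move to (8,8). |black|=7
Step 7: on WHITE (8,8): turn R to W, flip to black, move to (8,7). |black|=8
Step 8: on WHITE (8,7): turn R to N, flip to black, move to (7,7). |black|=9
Step 9: on BLACK (7,7): turn L to W, flip to white, move to (7,6). |black|=8
Step 10: on WHITE (7,6): turn R to N, flip to black, move to (6,6). |black|=9
Step 11: on WHITE (6,6): turn R to E, flip to black, move to (6,7). |black|=10
Step 12: on WHITE (6,7): turn R to S, flip to black, move to (7,7). |black|=11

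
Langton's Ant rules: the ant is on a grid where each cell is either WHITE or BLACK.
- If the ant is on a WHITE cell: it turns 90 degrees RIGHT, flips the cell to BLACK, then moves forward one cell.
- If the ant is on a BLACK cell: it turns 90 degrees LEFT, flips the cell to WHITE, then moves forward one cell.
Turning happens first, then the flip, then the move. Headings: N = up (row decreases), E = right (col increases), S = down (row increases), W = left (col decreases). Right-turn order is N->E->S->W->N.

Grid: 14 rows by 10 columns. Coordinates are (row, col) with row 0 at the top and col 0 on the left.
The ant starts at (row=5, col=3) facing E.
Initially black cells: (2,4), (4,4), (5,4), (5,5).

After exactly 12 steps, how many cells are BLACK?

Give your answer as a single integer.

Step 1: on WHITE (5,3): turn R to S, flip to black, move to (6,3). |black|=5
Step 2: on WHITE (6,3): turn R to W, flip to black, move to (6,2). |black|=6
Step 3: on WHITE (6,2): turn R to N, flip to black, move to (5,2). |black|=7
Step 4: on WHITE (5,2): turn R to E, flip to black, move to (5,3). |black|=8
Step 5: on BLACK (5,3): turn L to N, flip to white, move to (4,3). |black|=7
Step 6: on WHITE (4,3): turn R to E, flip to black, move to (4,4). |black|=8
Step 7: on BLACK (4,4): turn L to N, flip to white, move to (3,4). |black|=7
Step 8: on WHITE (3,4): turn R to E, flip to black, move to (3,5). |black|=8
Step 9: on WHITE (3,5): turn R to S, flip to black, move to (4,5). |black|=9
Step 10: on WHITE (4,5): turn R to W, flip to black, move to (4,4). |black|=10
Step 11: on WHITE (4,4): turn R to N, flip to black, move to (3,4). |black|=11
Step 12: on BLACK (3,4): turn L to W, flip to white, move to (3,3). |black|=10

Answer: 10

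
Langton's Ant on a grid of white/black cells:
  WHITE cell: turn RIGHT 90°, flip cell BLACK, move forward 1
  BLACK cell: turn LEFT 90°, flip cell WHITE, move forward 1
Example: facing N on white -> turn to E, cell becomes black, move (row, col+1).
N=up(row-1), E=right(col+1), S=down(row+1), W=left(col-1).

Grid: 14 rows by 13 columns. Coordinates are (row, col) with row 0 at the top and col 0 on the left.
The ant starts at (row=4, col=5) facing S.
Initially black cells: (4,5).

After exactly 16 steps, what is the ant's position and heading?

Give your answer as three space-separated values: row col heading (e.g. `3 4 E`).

Answer: 4 5 S

Derivation:
Step 1: on BLACK (4,5): turn L to E, flip to white, move to (4,6). |black|=0
Step 2: on WHITE (4,6): turn R to S, flip to black, move to (5,6). |black|=1
Step 3: on WHITE (5,6): turn R to W, flip to black, move to (5,5). |black|=2
Step 4: on WHITE (5,5): turn R to N, flip to black, move to (4,5). |black|=3
Step 5: on WHITE (4,5): turn R to E, flip to black, move to (4,6). |black|=4
Step 6: on BLACK (4,6): turn L to N, flip to white, move to (3,6). |black|=3
Step 7: on WHITE (3,6): turn R to E, flip to black, move to (3,7). |black|=4
Step 8: on WHITE (3,7): turn R to S, flip to black, move to (4,7). |black|=5
Step 9: on WHITE (4,7): turn R to W, flip to black, move to (4,6). |black|=6
Step 10: on WHITE (4,6): turn R to N, flip to black, move to (3,6). |black|=7
Step 11: on BLACK (3,6): turn L to W, flip to white, move to (3,5). |black|=6
Step 12: on WHITE (3,5): turn R to N, flip to black, move to (2,5). |black|=7
Step 13: on WHITE (2,5): turn R to E, flip to black, move to (2,6). |black|=8
Step 14: on WHITE (2,6): turn R to S, flip to black, move to (3,6). |black|=9
Step 15: on WHITE (3,6): turn R to W, flip to black, move to (3,5). |black|=10
Step 16: on BLACK (3,5): turn L to S, flip to white, move to (4,5). |black|=9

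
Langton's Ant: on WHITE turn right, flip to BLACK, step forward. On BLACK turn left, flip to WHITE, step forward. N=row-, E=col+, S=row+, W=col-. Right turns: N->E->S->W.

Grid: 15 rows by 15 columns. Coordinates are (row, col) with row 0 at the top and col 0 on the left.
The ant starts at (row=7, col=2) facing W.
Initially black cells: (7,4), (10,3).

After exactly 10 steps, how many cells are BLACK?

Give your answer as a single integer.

Answer: 8

Derivation:
Step 1: on WHITE (7,2): turn R to N, flip to black, move to (6,2). |black|=3
Step 2: on WHITE (6,2): turn R to E, flip to black, move to (6,3). |black|=4
Step 3: on WHITE (6,3): turn R to S, flip to black, move to (7,3). |black|=5
Step 4: on WHITE (7,3): turn R to W, flip to black, move to (7,2). |black|=6
Step 5: on BLACK (7,2): turn L to S, flip to white, move to (8,2). |black|=5
Step 6: on WHITE (8,2): turn R to W, flip to black, move to (8,1). |black|=6
Step 7: on WHITE (8,1): turn R to N, flip to black, move to (7,1). |black|=7
Step 8: on WHITE (7,1): turn R to E, flip to black, move to (7,2). |black|=8
Step 9: on WHITE (7,2): turn R to S, flip to black, move to (8,2). |black|=9
Step 10: on BLACK (8,2): turn L to E, flip to white, move to (8,3). |black|=8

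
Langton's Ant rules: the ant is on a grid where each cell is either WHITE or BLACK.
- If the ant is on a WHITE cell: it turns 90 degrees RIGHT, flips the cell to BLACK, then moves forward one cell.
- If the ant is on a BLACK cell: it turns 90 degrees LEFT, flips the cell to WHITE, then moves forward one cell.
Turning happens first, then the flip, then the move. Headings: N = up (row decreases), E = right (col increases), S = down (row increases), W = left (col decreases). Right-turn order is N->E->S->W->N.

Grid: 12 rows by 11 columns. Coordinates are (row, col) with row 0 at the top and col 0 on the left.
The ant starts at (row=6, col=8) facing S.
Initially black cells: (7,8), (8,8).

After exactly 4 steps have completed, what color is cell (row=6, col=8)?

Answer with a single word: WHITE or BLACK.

Answer: BLACK

Derivation:
Step 1: on WHITE (6,8): turn R to W, flip to black, move to (6,7). |black|=3
Step 2: on WHITE (6,7): turn R to N, flip to black, move to (5,7). |black|=4
Step 3: on WHITE (5,7): turn R to E, flip to black, move to (5,8). |black|=5
Step 4: on WHITE (5,8): turn R to S, flip to black, move to (6,8). |black|=6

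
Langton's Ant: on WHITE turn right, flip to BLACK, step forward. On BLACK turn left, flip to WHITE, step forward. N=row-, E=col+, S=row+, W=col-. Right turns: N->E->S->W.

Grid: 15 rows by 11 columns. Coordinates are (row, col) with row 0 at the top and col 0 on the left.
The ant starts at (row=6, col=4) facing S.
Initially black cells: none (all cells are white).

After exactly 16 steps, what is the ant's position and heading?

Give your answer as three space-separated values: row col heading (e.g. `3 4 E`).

Answer: 6 4 S

Derivation:
Step 1: on WHITE (6,4): turn R to W, flip to black, move to (6,3). |black|=1
Step 2: on WHITE (6,3): turn R to N, flip to black, move to (5,3). |black|=2
Step 3: on WHITE (5,3): turn R to E, flip to black, move to (5,4). |black|=3
Step 4: on WHITE (5,4): turn R to S, flip to black, move to (6,4). |black|=4
Step 5: on BLACK (6,4): turn L to E, flip to white, move to (6,5). |black|=3
Step 6: on WHITE (6,5): turn R to S, flip to black, move to (7,5). |black|=4
Step 7: on WHITE (7,5): turn R to W, flip to black, move to (7,4). |black|=5
Step 8: on WHITE (7,4): turn R to N, flip to black, move to (6,4). |black|=6
Step 9: on WHITE (6,4): turn R to E, flip to black, move to (6,5). |black|=7
Step 10: on BLACK (6,5): turn L to N, flip to white, move to (5,5). |black|=6
Step 11: on WHITE (5,5): turn R to E, flip to black, move to (5,6). |black|=7
Step 12: on WHITE (5,6): turn R to S, flip to black, move to (6,6). |black|=8
Step 13: on WHITE (6,6): turn R to W, flip to black, move to (6,5). |black|=9
Step 14: on WHITE (6,5): turn R to N, flip to black, move to (5,5). |black|=10
Step 15: on BLACK (5,5): turn L to W, flip to white, move to (5,4). |black|=9
Step 16: on BLACK (5,4): turn L to S, flip to white, move to (6,4). |black|=8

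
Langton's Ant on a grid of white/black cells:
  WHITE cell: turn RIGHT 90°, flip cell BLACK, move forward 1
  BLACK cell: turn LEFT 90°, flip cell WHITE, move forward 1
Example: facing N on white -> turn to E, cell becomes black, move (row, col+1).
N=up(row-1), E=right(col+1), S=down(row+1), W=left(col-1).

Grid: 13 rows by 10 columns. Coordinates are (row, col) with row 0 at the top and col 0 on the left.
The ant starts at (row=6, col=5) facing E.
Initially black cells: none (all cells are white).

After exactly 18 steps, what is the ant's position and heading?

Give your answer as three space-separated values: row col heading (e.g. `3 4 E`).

Answer: 5 4 W

Derivation:
Step 1: on WHITE (6,5): turn R to S, flip to black, move to (7,5). |black|=1
Step 2: on WHITE (7,5): turn R to W, flip to black, move to (7,4). |black|=2
Step 3: on WHITE (7,4): turn R to N, flip to black, move to (6,4). |black|=3
Step 4: on WHITE (6,4): turn R to E, flip to black, move to (6,5). |black|=4
Step 5: on BLACK (6,5): turn L to N, flip to white, move to (5,5). |black|=3
Step 6: on WHITE (5,5): turn R to E, flip to black, move to (5,6). |black|=4
Step 7: on WHITE (5,6): turn R to S, flip to black, move to (6,6). |black|=5
Step 8: on WHITE (6,6): turn R to W, flip to black, move to (6,5). |black|=6
Step 9: on WHITE (6,5): turn R to N, flip to black, move to (5,5). |black|=7
Step 10: on BLACK (5,5): turn L to W, flip to white, move to (5,4). |black|=6
Step 11: on WHITE (5,4): turn R to N, flip to black, move to (4,4). |black|=7
Step 12: on WHITE (4,4): turn R to E, flip to black, move to (4,5). |black|=8
Step 13: on WHITE (4,5): turn R to S, flip to black, move to (5,5). |black|=9
Step 14: on WHITE (5,5): turn R to W, flip to black, move to (5,4). |black|=10
Step 15: on BLACK (5,4): turn L to S, flip to white, move to (6,4). |black|=9
Step 16: on BLACK (6,4): turn L to E, flip to white, move to (6,5). |black|=8
Step 17: on BLACK (6,5): turn L to N, flip to white, move to (5,5). |black|=7
Step 18: on BLACK (5,5): turn L to W, flip to white, move to (5,4). |black|=6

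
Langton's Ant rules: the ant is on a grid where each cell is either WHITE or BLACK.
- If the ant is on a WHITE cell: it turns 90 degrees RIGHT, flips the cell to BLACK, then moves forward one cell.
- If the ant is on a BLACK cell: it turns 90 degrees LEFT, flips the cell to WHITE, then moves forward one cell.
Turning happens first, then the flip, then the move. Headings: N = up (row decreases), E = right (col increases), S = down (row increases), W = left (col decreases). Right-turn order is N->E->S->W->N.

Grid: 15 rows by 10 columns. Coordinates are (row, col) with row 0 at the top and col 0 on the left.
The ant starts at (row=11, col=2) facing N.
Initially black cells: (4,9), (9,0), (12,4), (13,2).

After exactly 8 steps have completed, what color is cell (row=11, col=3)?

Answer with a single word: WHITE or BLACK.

Answer: BLACK

Derivation:
Step 1: on WHITE (11,2): turn R to E, flip to black, move to (11,3). |black|=5
Step 2: on WHITE (11,3): turn R to S, flip to black, move to (12,3). |black|=6
Step 3: on WHITE (12,3): turn R to W, flip to black, move to (12,2). |black|=7
Step 4: on WHITE (12,2): turn R to N, flip to black, move to (11,2). |black|=8
Step 5: on BLACK (11,2): turn L to W, flip to white, move to (11,1). |black|=7
Step 6: on WHITE (11,1): turn R to N, flip to black, move to (10,1). |black|=8
Step 7: on WHITE (10,1): turn R to E, flip to black, move to (10,2). |black|=9
Step 8: on WHITE (10,2): turn R to S, flip to black, move to (11,2). |black|=10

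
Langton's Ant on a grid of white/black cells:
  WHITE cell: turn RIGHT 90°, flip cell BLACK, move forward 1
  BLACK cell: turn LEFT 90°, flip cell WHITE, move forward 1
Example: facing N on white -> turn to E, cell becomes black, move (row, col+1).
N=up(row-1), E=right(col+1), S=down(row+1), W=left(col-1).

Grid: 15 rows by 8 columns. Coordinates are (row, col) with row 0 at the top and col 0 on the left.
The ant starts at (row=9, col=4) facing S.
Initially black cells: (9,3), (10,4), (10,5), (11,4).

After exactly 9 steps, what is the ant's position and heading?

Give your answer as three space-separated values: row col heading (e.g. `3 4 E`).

Answer: 9 3 W

Derivation:
Step 1: on WHITE (9,4): turn R to W, flip to black, move to (9,3). |black|=5
Step 2: on BLACK (9,3): turn L to S, flip to white, move to (10,3). |black|=4
Step 3: on WHITE (10,3): turn R to W, flip to black, move to (10,2). |black|=5
Step 4: on WHITE (10,2): turn R to N, flip to black, move to (9,2). |black|=6
Step 5: on WHITE (9,2): turn R to E, flip to black, move to (9,3). |black|=7
Step 6: on WHITE (9,3): turn R to S, flip to black, move to (10,3). |black|=8
Step 7: on BLACK (10,3): turn L to E, flip to white, move to (10,4). |black|=7
Step 8: on BLACK (10,4): turn L to N, flip to white, move to (9,4). |black|=6
Step 9: on BLACK (9,4): turn L to W, flip to white, move to (9,3). |black|=5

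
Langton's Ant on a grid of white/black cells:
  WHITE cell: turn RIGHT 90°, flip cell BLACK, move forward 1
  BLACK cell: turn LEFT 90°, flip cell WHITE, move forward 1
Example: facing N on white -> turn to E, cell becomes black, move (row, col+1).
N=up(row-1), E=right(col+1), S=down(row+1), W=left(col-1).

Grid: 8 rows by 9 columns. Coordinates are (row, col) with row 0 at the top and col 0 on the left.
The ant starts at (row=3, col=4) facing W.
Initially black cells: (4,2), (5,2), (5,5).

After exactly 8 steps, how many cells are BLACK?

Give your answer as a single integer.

Step 1: on WHITE (3,4): turn R to N, flip to black, move to (2,4). |black|=4
Step 2: on WHITE (2,4): turn R to E, flip to black, move to (2,5). |black|=5
Step 3: on WHITE (2,5): turn R to S, flip to black, move to (3,5). |black|=6
Step 4: on WHITE (3,5): turn R to W, flip to black, move to (3,4). |black|=7
Step 5: on BLACK (3,4): turn L to S, flip to white, move to (4,4). |black|=6
Step 6: on WHITE (4,4): turn R to W, flip to black, move to (4,3). |black|=7
Step 7: on WHITE (4,3): turn R to N, flip to black, move to (3,3). |black|=8
Step 8: on WHITE (3,3): turn R to E, flip to black, move to (3,4). |black|=9

Answer: 9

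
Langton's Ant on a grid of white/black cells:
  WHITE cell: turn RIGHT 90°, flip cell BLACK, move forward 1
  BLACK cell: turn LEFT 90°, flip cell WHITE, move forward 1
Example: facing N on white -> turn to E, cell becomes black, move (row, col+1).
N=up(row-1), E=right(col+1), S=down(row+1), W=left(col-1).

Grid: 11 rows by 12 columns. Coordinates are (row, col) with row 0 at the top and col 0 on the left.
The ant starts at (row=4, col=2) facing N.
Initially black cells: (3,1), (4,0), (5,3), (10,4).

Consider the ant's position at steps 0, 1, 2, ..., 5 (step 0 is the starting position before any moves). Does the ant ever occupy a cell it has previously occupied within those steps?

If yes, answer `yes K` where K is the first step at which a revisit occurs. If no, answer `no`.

Answer: no

Derivation:
Step 1: on WHITE (4,2): turn R to E, flip to black, move to (4,3). |black|=5 — new cell
Step 2: on WHITE (4,3): turn R to S, flip to black, move to (5,3). |black|=6 — new cell
Step 3: on BLACK (5,3): turn L to E, flip to white, move to (5,4). |black|=5 — new cell
Step 4: on WHITE (5,4): turn R to S, flip to black, move to (6,4). |black|=6 — new cell
Step 5: on WHITE (6,4): turn R to W, flip to black, move to (6,3). |black|=7 — new cell
No revisit within 5 steps.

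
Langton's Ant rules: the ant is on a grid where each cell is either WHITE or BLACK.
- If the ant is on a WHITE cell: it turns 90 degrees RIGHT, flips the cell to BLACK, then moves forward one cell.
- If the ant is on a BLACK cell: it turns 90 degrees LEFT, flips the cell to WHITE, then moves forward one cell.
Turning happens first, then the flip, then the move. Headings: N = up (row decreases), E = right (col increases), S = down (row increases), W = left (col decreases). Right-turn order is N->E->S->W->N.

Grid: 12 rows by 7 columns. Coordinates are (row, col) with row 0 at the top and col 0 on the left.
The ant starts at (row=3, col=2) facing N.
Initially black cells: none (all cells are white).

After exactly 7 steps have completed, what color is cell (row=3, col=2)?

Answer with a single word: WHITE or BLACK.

Step 1: on WHITE (3,2): turn R to E, flip to black, move to (3,3). |black|=1
Step 2: on WHITE (3,3): turn R to S, flip to black, move to (4,3). |black|=2
Step 3: on WHITE (4,3): turn R to W, flip to black, move to (4,2). |black|=3
Step 4: on WHITE (4,2): turn R to N, flip to black, move to (3,2). |black|=4
Step 5: on BLACK (3,2): turn L to W, flip to white, move to (3,1). |black|=3
Step 6: on WHITE (3,1): turn R to N, flip to black, move to (2,1). |black|=4
Step 7: on WHITE (2,1): turn R to E, flip to black, move to (2,2). |black|=5

Answer: WHITE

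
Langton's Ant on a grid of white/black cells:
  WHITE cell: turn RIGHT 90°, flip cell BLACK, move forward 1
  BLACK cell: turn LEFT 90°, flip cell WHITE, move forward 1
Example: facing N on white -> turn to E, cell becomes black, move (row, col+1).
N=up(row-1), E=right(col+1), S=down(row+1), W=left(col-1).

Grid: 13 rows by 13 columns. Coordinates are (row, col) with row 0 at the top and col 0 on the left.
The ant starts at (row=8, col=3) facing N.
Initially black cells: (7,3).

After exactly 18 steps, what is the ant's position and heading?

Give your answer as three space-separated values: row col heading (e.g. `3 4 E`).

Step 1: on WHITE (8,3): turn R to E, flip to black, move to (8,4). |black|=2
Step 2: on WHITE (8,4): turn R to S, flip to black, move to (9,4). |black|=3
Step 3: on WHITE (9,4): turn R to W, flip to black, move to (9,3). |black|=4
Step 4: on WHITE (9,3): turn R to N, flip to black, move to (8,3). |black|=5
Step 5: on BLACK (8,3): turn L to W, flip to white, move to (8,2). |black|=4
Step 6: on WHITE (8,2): turn R to N, flip to black, move to (7,2). |black|=5
Step 7: on WHITE (7,2): turn R to E, flip to black, move to (7,3). |black|=6
Step 8: on BLACK (7,3): turn L to N, flip to white, move to (6,3). |black|=5
Step 9: on WHITE (6,3): turn R to E, flip to black, move to (6,4). |black|=6
Step 10: on WHITE (6,4): turn R to S, flip to black, move to (7,4). |black|=7
Step 11: on WHITE (7,4): turn R to W, flip to black, move to (7,3). |black|=8
Step 12: on WHITE (7,3): turn R to N, flip to black, move to (6,3). |black|=9
Step 13: on BLACK (6,3): turn L to W, flip to white, move to (6,2). |black|=8
Step 14: on WHITE (6,2): turn R to N, flip to black, move to (5,2). |black|=9
Step 15: on WHITE (5,2): turn R to E, flip to black, move to (5,3). |black|=10
Step 16: on WHITE (5,3): turn R to S, flip to black, move to (6,3). |black|=11
Step 17: on WHITE (6,3): turn R to W, flip to black, move to (6,2). |black|=12
Step 18: on BLACK (6,2): turn L to S, flip to white, move to (7,2). |black|=11

Answer: 7 2 S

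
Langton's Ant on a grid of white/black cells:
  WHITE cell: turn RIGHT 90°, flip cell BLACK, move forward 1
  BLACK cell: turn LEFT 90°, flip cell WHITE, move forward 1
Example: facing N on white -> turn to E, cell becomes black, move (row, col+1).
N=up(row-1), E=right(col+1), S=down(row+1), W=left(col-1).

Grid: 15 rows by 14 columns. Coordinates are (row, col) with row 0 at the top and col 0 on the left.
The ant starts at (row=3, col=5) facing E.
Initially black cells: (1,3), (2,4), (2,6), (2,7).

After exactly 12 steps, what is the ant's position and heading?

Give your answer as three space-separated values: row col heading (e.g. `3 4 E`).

Answer: 3 7 W

Derivation:
Step 1: on WHITE (3,5): turn R to S, flip to black, move to (4,5). |black|=5
Step 2: on WHITE (4,5): turn R to W, flip to black, move to (4,4). |black|=6
Step 3: on WHITE (4,4): turn R to N, flip to black, move to (3,4). |black|=7
Step 4: on WHITE (3,4): turn R to E, flip to black, move to (3,5). |black|=8
Step 5: on BLACK (3,5): turn L to N, flip to white, move to (2,5). |black|=7
Step 6: on WHITE (2,5): turn R to E, flip to black, move to (2,6). |black|=8
Step 7: on BLACK (2,6): turn L to N, flip to white, move to (1,6). |black|=7
Step 8: on WHITE (1,6): turn R to E, flip to black, move to (1,7). |black|=8
Step 9: on WHITE (1,7): turn R to S, flip to black, move to (2,7). |black|=9
Step 10: on BLACK (2,7): turn L to E, flip to white, move to (2,8). |black|=8
Step 11: on WHITE (2,8): turn R to S, flip to black, move to (3,8). |black|=9
Step 12: on WHITE (3,8): turn R to W, flip to black, move to (3,7). |black|=10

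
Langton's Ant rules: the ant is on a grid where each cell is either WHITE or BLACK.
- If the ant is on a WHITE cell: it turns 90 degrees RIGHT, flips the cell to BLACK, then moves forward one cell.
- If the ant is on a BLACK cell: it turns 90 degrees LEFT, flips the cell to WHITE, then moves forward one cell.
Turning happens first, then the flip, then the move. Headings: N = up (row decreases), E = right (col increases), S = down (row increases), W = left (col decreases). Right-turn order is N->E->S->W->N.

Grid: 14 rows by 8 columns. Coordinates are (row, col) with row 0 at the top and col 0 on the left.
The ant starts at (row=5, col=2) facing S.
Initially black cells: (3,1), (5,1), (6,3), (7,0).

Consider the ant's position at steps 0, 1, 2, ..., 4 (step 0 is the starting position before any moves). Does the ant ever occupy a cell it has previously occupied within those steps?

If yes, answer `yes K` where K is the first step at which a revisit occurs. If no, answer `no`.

Answer: no

Derivation:
Step 1: on WHITE (5,2): turn R to W, flip to black, move to (5,1). |black|=5 — new cell
Step 2: on BLACK (5,1): turn L to S, flip to white, move to (6,1). |black|=4 — new cell
Step 3: on WHITE (6,1): turn R to W, flip to black, move to (6,0). |black|=5 — new cell
Step 4: on WHITE (6,0): turn R to N, flip to black, move to (5,0). |black|=6 — new cell
No revisit within 4 steps.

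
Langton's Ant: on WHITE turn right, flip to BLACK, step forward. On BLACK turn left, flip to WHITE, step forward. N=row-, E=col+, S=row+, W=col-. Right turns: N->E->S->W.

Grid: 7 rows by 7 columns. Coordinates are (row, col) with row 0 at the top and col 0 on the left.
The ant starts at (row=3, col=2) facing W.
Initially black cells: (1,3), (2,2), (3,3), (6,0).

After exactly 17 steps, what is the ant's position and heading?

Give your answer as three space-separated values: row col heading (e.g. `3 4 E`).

Answer: 4 0 S

Derivation:
Step 1: on WHITE (3,2): turn R to N, flip to black, move to (2,2). |black|=5
Step 2: on BLACK (2,2): turn L to W, flip to white, move to (2,1). |black|=4
Step 3: on WHITE (2,1): turn R to N, flip to black, move to (1,1). |black|=5
Step 4: on WHITE (1,1): turn R to E, flip to black, move to (1,2). |black|=6
Step 5: on WHITE (1,2): turn R to S, flip to black, move to (2,2). |black|=7
Step 6: on WHITE (2,2): turn R to W, flip to black, move to (2,1). |black|=8
Step 7: on BLACK (2,1): turn L to S, flip to white, move to (3,1). |black|=7
Step 8: on WHITE (3,1): turn R to W, flip to black, move to (3,0). |black|=8
Step 9: on WHITE (3,0): turn R to N, flip to black, move to (2,0). |black|=9
Step 10: on WHITE (2,0): turn R to E, flip to black, move to (2,1). |black|=10
Step 11: on WHITE (2,1): turn R to S, flip to black, move to (3,1). |black|=11
Step 12: on BLACK (3,1): turn L to E, flip to white, move to (3,2). |black|=10
Step 13: on BLACK (3,2): turn L to N, flip to white, move to (2,2). |black|=9
Step 14: on BLACK (2,2): turn L to W, flip to white, move to (2,1). |black|=8
Step 15: on BLACK (2,1): turn L to S, flip to white, move to (3,1). |black|=7
Step 16: on WHITE (3,1): turn R to W, flip to black, move to (3,0). |black|=8
Step 17: on BLACK (3,0): turn L to S, flip to white, move to (4,0). |black|=7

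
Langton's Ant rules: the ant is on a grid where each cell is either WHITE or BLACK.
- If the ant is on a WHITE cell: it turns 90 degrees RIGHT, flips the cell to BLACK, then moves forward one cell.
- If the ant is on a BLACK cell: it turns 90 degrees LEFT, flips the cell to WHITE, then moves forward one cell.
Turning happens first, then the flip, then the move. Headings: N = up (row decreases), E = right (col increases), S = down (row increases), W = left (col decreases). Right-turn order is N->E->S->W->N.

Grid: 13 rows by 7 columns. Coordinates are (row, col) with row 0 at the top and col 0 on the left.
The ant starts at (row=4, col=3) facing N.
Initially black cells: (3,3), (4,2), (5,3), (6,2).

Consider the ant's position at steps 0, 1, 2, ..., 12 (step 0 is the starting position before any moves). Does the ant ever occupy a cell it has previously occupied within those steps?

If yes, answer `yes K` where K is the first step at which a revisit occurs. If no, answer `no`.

Step 1: on WHITE (4,3): turn R to E, flip to black, move to (4,4). |black|=5 — new cell
Step 2: on WHITE (4,4): turn R to S, flip to black, move to (5,4). |black|=6 — new cell
Step 3: on WHITE (5,4): turn R to W, flip to black, move to (5,3). |black|=7 — new cell
Step 4: on BLACK (5,3): turn L to S, flip to white, move to (6,3). |black|=6 — new cell
Step 5: on WHITE (6,3): turn R to W, flip to black, move to (6,2). |black|=7 — new cell
Step 6: on BLACK (6,2): turn L to S, flip to white, move to (7,2). |black|=6 — new cell
Step 7: on WHITE (7,2): turn R to W, flip to black, move to (7,1). |black|=7 — new cell
Step 8: on WHITE (7,1): turn R to N, flip to black, move to (6,1). |black|=8 — new cell
Step 9: on WHITE (6,1): turn R to E, flip to black, move to (6,2). |black|=9 — REVISIT

Answer: yes 9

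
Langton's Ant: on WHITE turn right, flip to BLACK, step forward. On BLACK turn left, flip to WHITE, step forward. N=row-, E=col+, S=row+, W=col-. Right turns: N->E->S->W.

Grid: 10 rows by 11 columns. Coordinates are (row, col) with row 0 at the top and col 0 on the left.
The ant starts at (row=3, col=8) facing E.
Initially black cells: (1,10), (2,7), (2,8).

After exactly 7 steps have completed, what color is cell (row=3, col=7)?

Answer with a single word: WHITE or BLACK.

Step 1: on WHITE (3,8): turn R to S, flip to black, move to (4,8). |black|=4
Step 2: on WHITE (4,8): turn R to W, flip to black, move to (4,7). |black|=5
Step 3: on WHITE (4,7): turn R to N, flip to black, move to (3,7). |black|=6
Step 4: on WHITE (3,7): turn R to E, flip to black, move to (3,8). |black|=7
Step 5: on BLACK (3,8): turn L to N, flip to white, move to (2,8). |black|=6
Step 6: on BLACK (2,8): turn L to W, flip to white, move to (2,7). |black|=5
Step 7: on BLACK (2,7): turn L to S, flip to white, move to (3,7). |black|=4

Answer: BLACK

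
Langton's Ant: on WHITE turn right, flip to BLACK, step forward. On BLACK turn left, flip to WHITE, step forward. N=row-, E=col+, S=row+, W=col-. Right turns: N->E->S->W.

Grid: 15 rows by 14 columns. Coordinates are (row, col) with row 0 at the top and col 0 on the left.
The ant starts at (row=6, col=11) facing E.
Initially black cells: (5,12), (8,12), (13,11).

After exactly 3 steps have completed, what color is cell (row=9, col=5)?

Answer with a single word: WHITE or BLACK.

Step 1: on WHITE (6,11): turn R to S, flip to black, move to (7,11). |black|=4
Step 2: on WHITE (7,11): turn R to W, flip to black, move to (7,10). |black|=5
Step 3: on WHITE (7,10): turn R to N, flip to black, move to (6,10). |black|=6

Answer: WHITE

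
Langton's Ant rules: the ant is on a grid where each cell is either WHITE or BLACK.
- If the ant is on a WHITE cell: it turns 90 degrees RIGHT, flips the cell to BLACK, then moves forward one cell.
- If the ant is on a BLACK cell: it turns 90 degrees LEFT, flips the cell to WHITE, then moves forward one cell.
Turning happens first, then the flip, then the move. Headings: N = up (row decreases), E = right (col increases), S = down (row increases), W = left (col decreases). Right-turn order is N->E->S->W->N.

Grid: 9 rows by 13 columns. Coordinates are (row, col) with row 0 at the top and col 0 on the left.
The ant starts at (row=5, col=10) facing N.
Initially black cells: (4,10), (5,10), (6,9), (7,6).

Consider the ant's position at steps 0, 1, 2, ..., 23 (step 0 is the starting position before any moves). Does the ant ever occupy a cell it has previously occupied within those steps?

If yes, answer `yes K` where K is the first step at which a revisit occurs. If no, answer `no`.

Answer: yes 7

Derivation:
Step 1: on BLACK (5,10): turn L to W, flip to white, move to (5,9). |black|=3 — new cell
Step 2: on WHITE (5,9): turn R to N, flip to black, move to (4,9). |black|=4 — new cell
Step 3: on WHITE (4,9): turn R to E, flip to black, move to (4,10). |black|=5 — new cell
Step 4: on BLACK (4,10): turn L to N, flip to white, move to (3,10). |black|=4 — new cell
Step 5: on WHITE (3,10): turn R to E, flip to black, move to (3,11). |black|=5 — new cell
Step 6: on WHITE (3,11): turn R to S, flip to black, move to (4,11). |black|=6 — new cell
Step 7: on WHITE (4,11): turn R to W, flip to black, move to (4,10). |black|=7 — REVISIT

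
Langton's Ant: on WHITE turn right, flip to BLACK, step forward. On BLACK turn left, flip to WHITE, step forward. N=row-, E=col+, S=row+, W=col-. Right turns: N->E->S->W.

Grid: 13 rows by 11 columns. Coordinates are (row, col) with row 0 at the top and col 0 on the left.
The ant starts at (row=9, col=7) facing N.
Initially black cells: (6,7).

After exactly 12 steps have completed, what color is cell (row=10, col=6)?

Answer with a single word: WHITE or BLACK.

Answer: BLACK

Derivation:
Step 1: on WHITE (9,7): turn R to E, flip to black, move to (9,8). |black|=2
Step 2: on WHITE (9,8): turn R to S, flip to black, move to (10,8). |black|=3
Step 3: on WHITE (10,8): turn R to W, flip to black, move to (10,7). |black|=4
Step 4: on WHITE (10,7): turn R to N, flip to black, move to (9,7). |black|=5
Step 5: on BLACK (9,7): turn L to W, flip to white, move to (9,6). |black|=4
Step 6: on WHITE (9,6): turn R to N, flip to black, move to (8,6). |black|=5
Step 7: on WHITE (8,6): turn R to E, flip to black, move to (8,7). |black|=6
Step 8: on WHITE (8,7): turn R to S, flip to black, move to (9,7). |black|=7
Step 9: on WHITE (9,7): turn R to W, flip to black, move to (9,6). |black|=8
Step 10: on BLACK (9,6): turn L to S, flip to white, move to (10,6). |black|=7
Step 11: on WHITE (10,6): turn R to W, flip to black, move to (10,5). |black|=8
Step 12: on WHITE (10,5): turn R to N, flip to black, move to (9,5). |black|=9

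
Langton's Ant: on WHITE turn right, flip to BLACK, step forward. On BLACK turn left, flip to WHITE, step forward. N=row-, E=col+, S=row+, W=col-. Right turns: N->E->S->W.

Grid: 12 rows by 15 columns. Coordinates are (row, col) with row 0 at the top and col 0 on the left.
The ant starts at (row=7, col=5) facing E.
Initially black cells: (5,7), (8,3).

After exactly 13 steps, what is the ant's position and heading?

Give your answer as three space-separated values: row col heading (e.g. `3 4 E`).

Step 1: on WHITE (7,5): turn R to S, flip to black, move to (8,5). |black|=3
Step 2: on WHITE (8,5): turn R to W, flip to black, move to (8,4). |black|=4
Step 3: on WHITE (8,4): turn R to N, flip to black, move to (7,4). |black|=5
Step 4: on WHITE (7,4): turn R to E, flip to black, move to (7,5). |black|=6
Step 5: on BLACK (7,5): turn L to N, flip to white, move to (6,5). |black|=5
Step 6: on WHITE (6,5): turn R to E, flip to black, move to (6,6). |black|=6
Step 7: on WHITE (6,6): turn R to S, flip to black, move to (7,6). |black|=7
Step 8: on WHITE (7,6): turn R to W, flip to black, move to (7,5). |black|=8
Step 9: on WHITE (7,5): turn R to N, flip to black, move to (6,5). |black|=9
Step 10: on BLACK (6,5): turn L to W, flip to white, move to (6,4). |black|=8
Step 11: on WHITE (6,4): turn R to N, flip to black, move to (5,4). |black|=9
Step 12: on WHITE (5,4): turn R to E, flip to black, move to (5,5). |black|=10
Step 13: on WHITE (5,5): turn R to S, flip to black, move to (6,5). |black|=11

Answer: 6 5 S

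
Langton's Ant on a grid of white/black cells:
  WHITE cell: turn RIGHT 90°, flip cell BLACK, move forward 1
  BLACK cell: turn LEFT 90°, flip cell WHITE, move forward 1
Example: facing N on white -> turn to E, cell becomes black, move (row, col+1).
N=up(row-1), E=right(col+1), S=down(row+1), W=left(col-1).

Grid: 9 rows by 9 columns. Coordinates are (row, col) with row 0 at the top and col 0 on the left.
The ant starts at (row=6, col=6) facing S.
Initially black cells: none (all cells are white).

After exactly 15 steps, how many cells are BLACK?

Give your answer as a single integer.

Step 1: on WHITE (6,6): turn R to W, flip to black, move to (6,5). |black|=1
Step 2: on WHITE (6,5): turn R to N, flip to black, move to (5,5). |black|=2
Step 3: on WHITE (5,5): turn R to E, flip to black, move to (5,6). |black|=3
Step 4: on WHITE (5,6): turn R to S, flip to black, move to (6,6). |black|=4
Step 5: on BLACK (6,6): turn L to E, flip to white, move to (6,7). |black|=3
Step 6: on WHITE (6,7): turn R to S, flip to black, move to (7,7). |black|=4
Step 7: on WHITE (7,7): turn R to W, flip to black, move to (7,6). |black|=5
Step 8: on WHITE (7,6): turn R to N, flip to black, move to (6,6). |black|=6
Step 9: on WHITE (6,6): turn R to E, flip to black, move to (6,7). |black|=7
Step 10: on BLACK (6,7): turn L to N, flip to white, move to (5,7). |black|=6
Step 11: on WHITE (5,7): turn R to E, flip to black, move to (5,8). |black|=7
Step 12: on WHITE (5,8): turn R to S, flip to black, move to (6,8). |black|=8
Step 13: on WHITE (6,8): turn R to W, flip to black, move to (6,7). |black|=9
Step 14: on WHITE (6,7): turn R to N, flip to black, move to (5,7). |black|=10
Step 15: on BLACK (5,7): turn L to W, flip to white, move to (5,6). |black|=9

Answer: 9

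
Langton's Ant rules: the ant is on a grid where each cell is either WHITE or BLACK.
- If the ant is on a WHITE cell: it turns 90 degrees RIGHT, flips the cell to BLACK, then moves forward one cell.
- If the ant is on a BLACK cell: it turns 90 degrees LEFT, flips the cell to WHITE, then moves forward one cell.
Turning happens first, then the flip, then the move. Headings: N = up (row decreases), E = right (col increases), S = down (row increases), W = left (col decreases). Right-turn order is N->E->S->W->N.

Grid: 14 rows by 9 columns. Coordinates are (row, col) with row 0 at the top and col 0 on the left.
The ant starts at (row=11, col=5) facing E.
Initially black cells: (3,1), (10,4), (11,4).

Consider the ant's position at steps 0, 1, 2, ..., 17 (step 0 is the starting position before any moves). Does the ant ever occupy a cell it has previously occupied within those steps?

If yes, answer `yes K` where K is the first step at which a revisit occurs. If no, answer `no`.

Step 1: on WHITE (11,5): turn R to S, flip to black, move to (12,5). |black|=4 — new cell
Step 2: on WHITE (12,5): turn R to W, flip to black, move to (12,4). |black|=5 — new cell
Step 3: on WHITE (12,4): turn R to N, flip to black, move to (11,4). |black|=6 — new cell
Step 4: on BLACK (11,4): turn L to W, flip to white, move to (11,3). |black|=5 — new cell
Step 5: on WHITE (11,3): turn R to N, flip to black, move to (10,3). |black|=6 — new cell
Step 6: on WHITE (10,3): turn R to E, flip to black, move to (10,4). |black|=7 — new cell
Step 7: on BLACK (10,4): turn L to N, flip to white, move to (9,4). |black|=6 — new cell
Step 8: on WHITE (9,4): turn R to E, flip to black, move to (9,5). |black|=7 — new cell
Step 9: on WHITE (9,5): turn R to S, flip to black, move to (10,5). |black|=8 — new cell
Step 10: on WHITE (10,5): turn R to W, flip to black, move to (10,4). |black|=9 — REVISIT

Answer: yes 10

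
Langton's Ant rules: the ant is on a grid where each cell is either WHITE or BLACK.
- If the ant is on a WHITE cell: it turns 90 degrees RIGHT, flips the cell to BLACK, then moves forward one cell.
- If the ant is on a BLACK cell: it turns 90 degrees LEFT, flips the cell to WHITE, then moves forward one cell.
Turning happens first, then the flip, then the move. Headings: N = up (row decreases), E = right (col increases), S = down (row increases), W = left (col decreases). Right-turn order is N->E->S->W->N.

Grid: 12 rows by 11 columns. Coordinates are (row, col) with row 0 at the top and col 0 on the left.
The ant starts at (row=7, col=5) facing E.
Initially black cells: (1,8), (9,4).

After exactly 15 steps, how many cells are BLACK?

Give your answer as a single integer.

Step 1: on WHITE (7,5): turn R to S, flip to black, move to (8,5). |black|=3
Step 2: on WHITE (8,5): turn R to W, flip to black, move to (8,4). |black|=4
Step 3: on WHITE (8,4): turn R to N, flip to black, move to (7,4). |black|=5
Step 4: on WHITE (7,4): turn R to E, flip to black, move to (7,5). |black|=6
Step 5: on BLACK (7,5): turn L to N, flip to white, move to (6,5). |black|=5
Step 6: on WHITE (6,5): turn R to E, flip to black, move to (6,6). |black|=6
Step 7: on WHITE (6,6): turn R to S, flip to black, move to (7,6). |black|=7
Step 8: on WHITE (7,6): turn R to W, flip to black, move to (7,5). |black|=8
Step 9: on WHITE (7,5): turn R to N, flip to black, move to (6,5). |black|=9
Step 10: on BLACK (6,5): turn L to W, flip to white, move to (6,4). |black|=8
Step 11: on WHITE (6,4): turn R to N, flip to black, move to (5,4). |black|=9
Step 12: on WHITE (5,4): turn R to E, flip to black, move to (5,5). |black|=10
Step 13: on WHITE (5,5): turn R to S, flip to black, move to (6,5). |black|=11
Step 14: on WHITE (6,5): turn R to W, flip to black, move to (6,4). |black|=12
Step 15: on BLACK (6,4): turn L to S, flip to white, move to (7,4). |black|=11

Answer: 11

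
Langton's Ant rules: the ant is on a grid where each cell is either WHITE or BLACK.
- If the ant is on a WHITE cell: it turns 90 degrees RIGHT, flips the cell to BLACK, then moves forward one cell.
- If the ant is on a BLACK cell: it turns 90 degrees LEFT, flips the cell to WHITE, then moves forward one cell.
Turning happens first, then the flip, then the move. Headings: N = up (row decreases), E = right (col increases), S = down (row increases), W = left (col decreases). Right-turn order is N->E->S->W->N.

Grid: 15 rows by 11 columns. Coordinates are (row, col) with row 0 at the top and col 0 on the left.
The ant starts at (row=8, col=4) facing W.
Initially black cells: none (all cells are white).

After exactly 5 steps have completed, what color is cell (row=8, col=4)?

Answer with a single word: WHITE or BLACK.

Answer: WHITE

Derivation:
Step 1: on WHITE (8,4): turn R to N, flip to black, move to (7,4). |black|=1
Step 2: on WHITE (7,4): turn R to E, flip to black, move to (7,5). |black|=2
Step 3: on WHITE (7,5): turn R to S, flip to black, move to (8,5). |black|=3
Step 4: on WHITE (8,5): turn R to W, flip to black, move to (8,4). |black|=4
Step 5: on BLACK (8,4): turn L to S, flip to white, move to (9,4). |black|=3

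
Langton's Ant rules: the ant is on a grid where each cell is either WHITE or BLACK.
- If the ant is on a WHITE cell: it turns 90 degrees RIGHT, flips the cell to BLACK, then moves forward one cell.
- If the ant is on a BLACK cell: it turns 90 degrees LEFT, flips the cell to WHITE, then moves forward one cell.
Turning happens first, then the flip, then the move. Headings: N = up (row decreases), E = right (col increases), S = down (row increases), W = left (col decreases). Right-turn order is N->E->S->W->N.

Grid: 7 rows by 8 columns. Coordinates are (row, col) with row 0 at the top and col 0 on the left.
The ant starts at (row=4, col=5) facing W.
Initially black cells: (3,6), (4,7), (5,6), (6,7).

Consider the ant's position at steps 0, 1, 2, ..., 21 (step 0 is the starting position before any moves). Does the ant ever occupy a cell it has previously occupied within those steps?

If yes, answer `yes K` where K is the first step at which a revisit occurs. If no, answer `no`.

Answer: yes 6

Derivation:
Step 1: on WHITE (4,5): turn R to N, flip to black, move to (3,5). |black|=5 — new cell
Step 2: on WHITE (3,5): turn R to E, flip to black, move to (3,6). |black|=6 — new cell
Step 3: on BLACK (3,6): turn L to N, flip to white, move to (2,6). |black|=5 — new cell
Step 4: on WHITE (2,6): turn R to E, flip to black, move to (2,7). |black|=6 — new cell
Step 5: on WHITE (2,7): turn R to S, flip to black, move to (3,7). |black|=7 — new cell
Step 6: on WHITE (3,7): turn R to W, flip to black, move to (3,6). |black|=8 — REVISIT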